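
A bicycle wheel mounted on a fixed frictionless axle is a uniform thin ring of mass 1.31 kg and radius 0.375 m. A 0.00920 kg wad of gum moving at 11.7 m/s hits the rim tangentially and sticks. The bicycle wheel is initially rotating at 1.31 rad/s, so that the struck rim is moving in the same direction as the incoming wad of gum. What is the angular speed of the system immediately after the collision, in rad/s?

About the axle the impulsive forces during the collision are internal, so angular momentum about that axis is conserved.
I_p = (1.31)(0.375)² = 0.1842 kg·m². Taking the sense of the wad of gum's angular momentum as positive, L_{wad} = m v R = (0.00920)(11.7)(0.375) = 0.04036 kg·m²/s.
L_i = +I_p ω_p + m v R = +(0.1842)(1.31) + 0.04036 = 0.2817 kg·m²/s.
After sticking, I_f = I_p + m R² = 0.1842 + (0.00920)(0.375)² = 0.1855 kg·m².
ω_f = L_i / I_f = 0.2817 / 0.1855 = 1.518 rad/s.

|ω_f| ≈ 1.52 rad/s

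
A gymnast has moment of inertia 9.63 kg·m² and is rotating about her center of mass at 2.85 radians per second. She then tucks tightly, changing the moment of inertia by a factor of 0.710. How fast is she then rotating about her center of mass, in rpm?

ω₂ ≈ 38.3 rpm

No external torque acts about the spin axis, so angular momentum is conserved.
I₂ = 0.710 × 9.63 = 6.837 kg·m².
ω₂ = I₁ω₁ / I₂ = (9.630)(2.85 rad/s) / (6.837) = 4.014 rad/s = 38.33 rpm.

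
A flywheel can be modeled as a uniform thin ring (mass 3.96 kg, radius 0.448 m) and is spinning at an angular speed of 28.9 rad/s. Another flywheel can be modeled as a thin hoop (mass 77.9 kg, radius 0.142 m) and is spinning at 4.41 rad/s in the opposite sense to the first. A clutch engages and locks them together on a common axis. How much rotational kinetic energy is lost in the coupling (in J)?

The coupling torques are internal; angular momentum about the shared axis is conserved.
Moments of inertia: I_A = (3.96)(0.448)² = 0.7948 kg·m²; I_B = (77.9)(0.142)² = 1.571 kg·m².
Taking A's sense as positive: L = (0.7948)(28.9) − (1.571)(4.41) = 16.04 kg·m²·rad/s.
Combined I = 0.7948 + 1.571 = 2.366 kg·m².
ω_f = L / I = 16.04 / 2.366 = 6.782 rad/s.
KE_i = ½ΣIω² = 347.2 J; KE_f = ½(2.366)(6.782)² = 54.40 J.

ΔKE lost ≈ 293 J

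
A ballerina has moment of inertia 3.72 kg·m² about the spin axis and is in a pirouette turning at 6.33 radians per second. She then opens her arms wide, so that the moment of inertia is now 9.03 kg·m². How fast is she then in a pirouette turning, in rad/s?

ω₂ ≈ 2.61 rad/s

Angular momentum about the spin axis is conserved since the torque about it is zero.
ω₂ = I₁ω₁ / I₂ = (3.720)(6.33 rad/s) / (9.030) = 2.608 rad/s.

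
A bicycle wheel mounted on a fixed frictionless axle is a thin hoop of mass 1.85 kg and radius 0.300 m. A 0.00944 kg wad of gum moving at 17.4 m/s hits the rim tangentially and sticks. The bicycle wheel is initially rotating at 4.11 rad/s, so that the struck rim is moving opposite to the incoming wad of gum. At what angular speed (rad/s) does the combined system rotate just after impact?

|ω_f| ≈ 3.79 rad/s

The axle reaction passes through the axle and exerts no torque about it; angular momentum about the axle is conserved through the impact.
I_p = (1.85)(0.300)² = 0.1665 kg·m². Taking the sense of the wad of gum's angular momentum as positive, L_{wad} = m v R = (0.00944)(17.4)(0.300) = 0.04928 kg·m²/s.
L_i = −I_p ω_p + m v R = −(0.1665)(4.11) + 0.04928 = -0.6350 kg·m²/s.
After sticking, I_f = I_p + m R² = 0.1665 + (0.00944)(0.300)² = 0.1673 kg·m².
ω_f = L_i / I_f = -0.6350 / 0.1673 = -3.795 rad/s.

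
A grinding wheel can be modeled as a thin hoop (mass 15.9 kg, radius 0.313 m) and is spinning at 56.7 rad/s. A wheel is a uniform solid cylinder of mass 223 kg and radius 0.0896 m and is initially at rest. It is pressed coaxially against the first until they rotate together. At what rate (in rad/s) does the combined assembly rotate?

The coupling torques are internal; angular momentum about the shared axis is conserved.
Moments of inertia: I_A = (15.9)(0.313)² = 1.558 kg·m²; I_B = ½(223)(0.0896)² = 0.8951 kg·m².
Taking A's sense as positive: L = (1.558)(56.7) = 88.32 kg·m²·rad/s.
Combined I = 1.558 + 0.8951 = 2.453 kg·m².
ω_f = L / I = 88.32 / 2.453 = 36.01 rad/s.

|ω_f| ≈ 36.0 rad/s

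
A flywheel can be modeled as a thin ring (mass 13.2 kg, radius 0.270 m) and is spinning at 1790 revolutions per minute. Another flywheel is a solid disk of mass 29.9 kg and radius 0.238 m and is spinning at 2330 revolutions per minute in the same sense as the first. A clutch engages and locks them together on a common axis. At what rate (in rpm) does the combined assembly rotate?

|ω_f| ≈ 2040 rpm

The coupling torques are internal; angular momentum about the shared axis is conserved.
Moments of inertia: I_A = (13.2)(0.270)² = 0.9623 kg·m²; I_B = ½(29.9)(0.238)² = 0.8468 kg·m².
Taking A's sense as positive: L = (0.9623)(1790) + (0.8468)(2330) = 3696 kg·m²·rpm.
Combined I = 0.9623 + 0.8468 = 1.809 kg·m².
ω_f = L / I = 3696 / 1.809 = 2043 rpm.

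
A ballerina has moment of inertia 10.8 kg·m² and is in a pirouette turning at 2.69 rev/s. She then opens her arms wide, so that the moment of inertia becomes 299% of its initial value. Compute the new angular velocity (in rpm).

ω₂ ≈ 54.0 rpm

Angular momentum about the spin axis is conserved since the torque about it is zero.
I₂ = 2.99 × 10.8 = 32.29 kg·m².
ω₂ = I₁ω₁ / I₂ = (10.80)(2.69 rev/s) / (32.29) = 0.8997 rev/s = 53.98 rpm.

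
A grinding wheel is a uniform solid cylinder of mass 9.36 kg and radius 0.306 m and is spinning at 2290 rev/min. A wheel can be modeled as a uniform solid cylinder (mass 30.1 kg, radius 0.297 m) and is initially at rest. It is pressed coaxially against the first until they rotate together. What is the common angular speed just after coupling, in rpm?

No external torque acts about the common axis, so total angular momentum is conserved.
Moments of inertia: I_A = ½(9.36)(0.306)² = 0.4382 kg·m²; I_B = ½(30.1)(0.297)² = 1.328 kg·m².
Taking A's sense as positive: L = (0.4382)(2290) = 1004 kg·m²·rpm.
Combined I = 0.4382 + 1.328 = 1.766 kg·m².
ω_f = L / I = 1004 / 1.766 = 568.3 rpm.

|ω_f| ≈ 568 rpm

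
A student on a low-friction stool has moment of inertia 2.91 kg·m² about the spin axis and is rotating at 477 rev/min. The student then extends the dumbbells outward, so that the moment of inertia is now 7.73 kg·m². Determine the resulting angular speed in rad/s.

Angular momentum about the spin axis is conserved since the torque about it is zero.
ω₂ = I₁ω₁ / I₂ = (2.910)(477 rpm) / (7.730) = 179.6 rpm = 18.80 rad/s.

ω₂ ≈ 18.8 rad/s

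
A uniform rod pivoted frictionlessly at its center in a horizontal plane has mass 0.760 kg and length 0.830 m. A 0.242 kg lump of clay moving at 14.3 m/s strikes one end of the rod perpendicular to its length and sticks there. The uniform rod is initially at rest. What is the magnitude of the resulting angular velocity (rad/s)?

|ω_f| ≈ 16.8 rad/s

The axle reaction passes through the pivot and exerts no torque about it; angular momentum about the pivot is conserved through the impact.
I_p = (1/12)(0.760)(0.830)² = 0.04363 kg·m². Taking the sense of the lump of clay's angular momentum as positive, L_{lump} = m v R = (0.242)(14.3)(0.830/2) = 1.436 kg·m²/s.
L_i = 0 + 1.436 = 1.436 kg·m²/s.
After sticking, I_f = I_p + m R² = 0.04363 + (0.242)(0.830/2)² = 0.08531 kg·m².
ω_f = L_i / I_f = 1.436 / 0.08531 = 16.83 rad/s.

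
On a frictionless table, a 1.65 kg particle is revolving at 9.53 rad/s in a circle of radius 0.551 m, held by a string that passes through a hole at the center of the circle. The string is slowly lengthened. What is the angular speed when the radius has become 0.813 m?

ω₂ ≈ 4.38 rad/s

No torque about the axis ⇒ m r₁² ω₁ = m r₂² ω₂.
ω₂ = ω₁ (r₁/r₂)² = (9.53)(0.551/0.813)² = 4.377 rad/s.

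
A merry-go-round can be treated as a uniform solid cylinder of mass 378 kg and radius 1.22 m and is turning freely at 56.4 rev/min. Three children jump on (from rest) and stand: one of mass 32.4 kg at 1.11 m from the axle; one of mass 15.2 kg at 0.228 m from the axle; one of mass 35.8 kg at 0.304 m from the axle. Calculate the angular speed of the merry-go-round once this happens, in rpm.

ω_f ≈ 48.8 rpm

No external torque acts about the axle; L_before = L_after.
I_p = ½(378)(1.22)² = 281.3 kg·m².
Added inertia Σmr² = (32.4)(1.11)² + (15.2)(0.228)² + (35.8)(0.304)² = 44.02 kg·m²; I_f = 281.3 + 44.02 = 325.3 kg·m².
ω_f = I_p ω_i / I_f = (281.3)(56.4) / 325.3 = 48.77 rpm.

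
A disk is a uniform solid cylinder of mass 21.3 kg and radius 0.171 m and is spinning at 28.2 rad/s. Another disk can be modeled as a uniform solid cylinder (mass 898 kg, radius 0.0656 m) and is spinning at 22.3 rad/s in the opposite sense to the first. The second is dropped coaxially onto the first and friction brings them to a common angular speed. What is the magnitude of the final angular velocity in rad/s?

No external torque acts about the common axis, so total angular momentum is conserved.
Moments of inertia: I_A = ½(21.3)(0.171)² = 0.3114 kg·m²; I_B = ½(898)(0.0656)² = 1.932 kg·m².
Taking A's sense as positive: L = (0.3114)(28.2) − (1.932)(22.3) = -34.31 kg·m²·rad/s.
Combined I = 0.3114 + 1.932 = 2.244 kg·m².
ω_f = L / I = -34.31 / 2.244 = -15.29 rad/s.

|ω_f| ≈ 15.3 rad/s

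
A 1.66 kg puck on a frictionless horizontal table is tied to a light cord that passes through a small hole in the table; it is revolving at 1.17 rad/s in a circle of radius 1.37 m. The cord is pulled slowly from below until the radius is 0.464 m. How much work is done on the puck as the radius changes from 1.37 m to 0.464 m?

W ≈ 16.5 J

The constraining force is radial, so m r² ω about the center is conserved.
ω₂ = ω₁ (r₁/r₂)² = (1.17)(1.37/0.464)² = 10.20 rad/s.
W = ΔKE = ½m(v₂² − v₁²) = 16.46 J.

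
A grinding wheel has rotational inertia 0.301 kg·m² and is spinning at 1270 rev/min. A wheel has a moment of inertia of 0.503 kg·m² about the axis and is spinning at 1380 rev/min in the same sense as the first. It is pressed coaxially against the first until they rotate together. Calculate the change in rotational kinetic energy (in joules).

ΔKE ≈ -12.5 J

No external torque acts about the common axis, so total angular momentum is conserved.
Taking A's sense as positive: L = (0.3010)(1270) + (0.5030)(1380) = 1076 kg·m²·rpm.
Combined I = 0.3010 + 0.5030 = 0.8040 kg·m².
ω_f = L / I = 1076 / 0.8040 = 1339 rpm.
KE_i = ½ΣIω² = 7914 J; KE_f = ½(0.8040)(140.2)² = 7902 J.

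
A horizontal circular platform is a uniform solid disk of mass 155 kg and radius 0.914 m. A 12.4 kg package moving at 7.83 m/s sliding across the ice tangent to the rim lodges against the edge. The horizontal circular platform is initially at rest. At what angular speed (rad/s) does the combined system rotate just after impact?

The axle reaction passes through the central axle and exerts no torque about it; angular momentum about the central axle is conserved through the impact.
I_p = ½(155)(0.914)² = 64.74 kg·m². Taking the sense of the package's angular momentum as positive, L_{package} = m v R = (12.4)(7.83)(0.914) = 88.74 kg·m²/s.
L_i = 0 + 88.74 = 88.74 kg·m²/s.
After sticking, I_f = I_p + m R² = 64.74 + (12.4)(0.914)² = 75.10 kg·m².
ω_f = L_i / I_f = 88.74 / 75.10 = 1.182 rad/s.

|ω_f| ≈ 1.18 rad/s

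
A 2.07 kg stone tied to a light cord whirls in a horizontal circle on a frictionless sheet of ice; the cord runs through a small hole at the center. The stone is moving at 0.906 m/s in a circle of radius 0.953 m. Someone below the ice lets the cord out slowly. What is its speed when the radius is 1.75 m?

v₂ ≈ 0.493 m/s

Central (radial) force ⇒ zero torque about the center ⇒ m v r is constant.
v₂ = v₁ r₁ / r₂ = (0.906)(0.953) / (1.75) = 0.4934 m/s.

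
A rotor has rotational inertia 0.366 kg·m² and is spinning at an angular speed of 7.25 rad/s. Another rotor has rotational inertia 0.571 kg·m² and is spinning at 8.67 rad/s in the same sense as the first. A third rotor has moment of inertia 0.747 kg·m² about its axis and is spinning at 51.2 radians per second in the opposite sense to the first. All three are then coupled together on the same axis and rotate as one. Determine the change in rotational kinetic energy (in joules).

ΔKE ≈ -731 J

The coupling torques are internal; angular momentum about the shared axis is conserved.
Taking A's sense as positive: L = (0.3660)(7.25) + (0.5710)(8.67) − (0.7470)(51.2) = -30.64 kg·m²·rad/s.
Combined I = 0.3660 + 0.5710 + 0.7470 = 1.684 kg·m².
ω_f = L / I = -30.64 / 1.684 = -18.20 rad/s.
KE_i = ½ΣIω² = 1010 J; KE_f = ½(1.684)(18.20)² = 278.8 J.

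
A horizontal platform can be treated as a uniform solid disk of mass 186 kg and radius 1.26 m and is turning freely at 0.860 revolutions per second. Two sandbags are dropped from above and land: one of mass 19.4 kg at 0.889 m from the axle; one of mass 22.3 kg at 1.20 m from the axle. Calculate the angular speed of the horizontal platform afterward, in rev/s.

ω_f ≈ 0.651 rev/s

No external torque acts about the axle; L_before = L_after.
I_p = ½(186)(1.26)² = 147.6 kg·m².
Added inertia Σmr² = (19.4)(0.889)² + (22.3)(1.20)² = 47.44 kg·m²; I_f = 147.6 + 47.44 = 195.1 kg·m².
ω_f = I_p ω_i / I_f = (147.6)(0.860) / 195.1 = 0.6509 rev/s.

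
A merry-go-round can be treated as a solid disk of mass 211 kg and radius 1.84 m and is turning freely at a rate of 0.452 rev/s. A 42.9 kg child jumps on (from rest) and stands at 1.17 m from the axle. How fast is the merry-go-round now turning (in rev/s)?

ω_f ≈ 0.388 rev/s

The added mass arrives with no angular momentum about the axle, and any external torque about the axle is negligible, so the system's angular momentum is conserved.
I_p = ½(211)(1.84)² = 357.2 kg·m².
Added inertia Σmr² = (42.9)(1.17)² = 58.73 kg·m²; I_f = 357.2 + 58.73 = 415.9 kg·m².
ω_f = I_p ω_i / I_f = (357.2)(0.452) / 415.9 = 0.3882 rev/s.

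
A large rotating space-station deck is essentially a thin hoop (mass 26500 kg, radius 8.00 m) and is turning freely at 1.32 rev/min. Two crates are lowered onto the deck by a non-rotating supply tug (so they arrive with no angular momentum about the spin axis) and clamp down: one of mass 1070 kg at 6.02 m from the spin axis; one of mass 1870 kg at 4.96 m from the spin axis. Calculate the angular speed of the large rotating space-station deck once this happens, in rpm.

ω_f ≈ 1.26 rpm

The added mass arrives with no angular momentum about the spin axis, and any external torque about the spin axis is negligible, so the system's angular momentum is conserved.
I_p = (26500)(8.00)² = 1.696e+06 kg·m².
Added inertia Σmr² = (1070)(6.02)² + (1870)(4.96)² = 84780 kg·m²; I_f = 1.696e+06 + 84780 = 1.781e+06 kg·m².
ω_f = I_p ω_i / I_f = (1.696e+06)(1.32) / 1.781e+06 = 1.257 rpm.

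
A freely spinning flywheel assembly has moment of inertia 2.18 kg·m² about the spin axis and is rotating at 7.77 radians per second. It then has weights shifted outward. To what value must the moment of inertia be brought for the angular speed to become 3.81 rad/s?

No external torque acts about the spin axis, so angular momentum is conserved.
I₂ = I₁ω₁ / ω₂ = (2.18)(7.77) / (3.81) = 4.446 kg·m².

I₂ ≈ 4.45 kg·m²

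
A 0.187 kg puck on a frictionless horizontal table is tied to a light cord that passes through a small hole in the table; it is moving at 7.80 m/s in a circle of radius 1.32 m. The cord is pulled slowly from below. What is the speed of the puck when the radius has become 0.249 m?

v₂ ≈ 41.3 m/s

Central (radial) force ⇒ zero torque about the center ⇒ m v r is constant.
v₂ = v₁ r₁ / r₂ = (7.80)(1.32) / (0.249) = 41.35 m/s.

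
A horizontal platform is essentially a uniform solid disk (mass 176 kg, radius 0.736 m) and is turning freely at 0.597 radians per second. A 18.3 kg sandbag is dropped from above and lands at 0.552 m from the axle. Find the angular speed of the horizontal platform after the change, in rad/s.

ω_f ≈ 0.534 rad/s

The added mass arrives with no angular momentum about the axle, and any external torque about the axle is negligible, so the system's angular momentum is conserved.
I_p = ½(176)(0.736)² = 47.67 kg·m².
Added inertia Σmr² = (18.3)(0.552)² = 5.576 kg·m²; I_f = 47.67 + 5.576 = 53.25 kg·m².
ω_f = I_p ω_i / I_f = (47.67)(0.597) / 53.25 = 0.5345 rad/s.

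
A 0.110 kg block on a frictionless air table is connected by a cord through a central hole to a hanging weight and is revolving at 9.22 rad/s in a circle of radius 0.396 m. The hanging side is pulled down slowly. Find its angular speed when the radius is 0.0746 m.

The constraining force is radial, so m r² ω about the center is conserved.
ω₂ = ω₁ (r₁/r₂)² = (9.22)(0.396/0.0746)² = 259.8 rad/s.

ω₂ ≈ 260 rad/s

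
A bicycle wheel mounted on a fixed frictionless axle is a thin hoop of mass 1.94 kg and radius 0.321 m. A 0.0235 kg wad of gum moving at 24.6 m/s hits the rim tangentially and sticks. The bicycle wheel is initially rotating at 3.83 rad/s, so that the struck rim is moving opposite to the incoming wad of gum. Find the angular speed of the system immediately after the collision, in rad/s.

About the axle the impulsive forces during the collision are internal, so angular momentum about that axis is conserved.
I_p = (1.94)(0.321)² = 0.1999 kg·m². Taking the sense of the wad of gum's angular momentum as positive, L_{wad} = m v R = (0.0235)(24.6)(0.321) = 0.1856 kg·m²/s.
L_i = −I_p ω_p + m v R = −(0.1999)(3.83) + 0.1856 = -0.5800 kg·m²/s.
After sticking, I_f = I_p + m R² = 0.1999 + (0.0235)(0.321)² = 0.2023 kg·m².
ω_f = L_i / I_f = -0.5800 / 0.2023 = -2.867 rad/s.

|ω_f| ≈ 2.87 rad/s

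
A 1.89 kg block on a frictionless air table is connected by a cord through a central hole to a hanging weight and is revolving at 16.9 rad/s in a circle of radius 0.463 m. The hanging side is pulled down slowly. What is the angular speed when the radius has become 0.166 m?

ω₂ ≈ 131 rad/s

No torque about the axis ⇒ m r₁² ω₁ = m r₂² ω₂.
ω₂ = ω₁ (r₁/r₂)² = (16.9)(0.463/0.166)² = 131.5 rad/s.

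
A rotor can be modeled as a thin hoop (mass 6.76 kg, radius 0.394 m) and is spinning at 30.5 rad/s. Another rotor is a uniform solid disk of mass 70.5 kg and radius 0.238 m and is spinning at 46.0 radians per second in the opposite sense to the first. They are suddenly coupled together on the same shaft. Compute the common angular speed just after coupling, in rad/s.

No external torque acts about the common axis, so total angular momentum is conserved.
Moments of inertia: I_A = (6.76)(0.394)² = 1.049 kg·m²; I_B = ½(70.5)(0.238)² = 1.997 kg·m².
Taking A's sense as positive: L = (1.049)(30.5) − (1.997)(46.0) = -59.84 kg·m²·rad/s.
Combined I = 1.049 + 1.997 = 3.046 kg·m².
ω_f = L / I = -59.84 / 3.046 = -19.65 rad/s.

|ω_f| ≈ 19.6 rad/s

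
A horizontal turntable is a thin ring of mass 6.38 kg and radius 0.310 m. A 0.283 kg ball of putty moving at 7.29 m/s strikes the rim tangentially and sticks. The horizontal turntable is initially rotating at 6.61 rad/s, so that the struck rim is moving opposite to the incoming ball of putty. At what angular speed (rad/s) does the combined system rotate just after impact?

|ω_f| ≈ 5.33 rad/s

About the axle the impulsive forces during the collision are internal, so angular momentum about that axis is conserved.
I_p = (6.38)(0.310)² = 0.6131 kg·m². Taking the sense of the ball of putty's angular momentum as positive, L_{ball} = m v R = (0.283)(7.29)(0.310) = 0.6396 kg·m²/s.
L_i = −I_p ω_p + m v R = −(0.6131)(6.61) + 0.6396 = -3.413 kg·m²/s.
After sticking, I_f = I_p + m R² = 0.6131 + (0.283)(0.310)² = 0.6403 kg·m².
ω_f = L_i / I_f = -3.413 / 0.6403 = -5.330 rad/s.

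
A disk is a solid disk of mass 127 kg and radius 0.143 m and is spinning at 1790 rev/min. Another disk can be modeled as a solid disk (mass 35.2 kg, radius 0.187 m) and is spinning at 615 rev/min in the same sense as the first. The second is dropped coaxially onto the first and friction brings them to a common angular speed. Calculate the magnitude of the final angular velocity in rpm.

|ω_f| ≈ 1410 rpm

No external torque acts about the common axis, so total angular momentum is conserved.
Moments of inertia: I_A = ½(127)(0.143)² = 1.299 kg·m²; I_B = ½(35.2)(0.187)² = 0.6155 kg·m².
Taking A's sense as positive: L = (1.299)(1790) + (0.6155)(615) = 2703 kg·m²·rpm.
Combined I = 1.299 + 0.6155 = 1.914 kg·m².
ω_f = L / I = 2703 / 1.914 = 1412 rpm.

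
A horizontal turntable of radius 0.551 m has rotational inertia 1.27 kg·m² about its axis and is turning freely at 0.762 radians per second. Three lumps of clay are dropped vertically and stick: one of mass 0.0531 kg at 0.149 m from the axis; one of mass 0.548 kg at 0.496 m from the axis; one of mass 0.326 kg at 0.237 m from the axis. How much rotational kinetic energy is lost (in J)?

The added mass arrives with no angular momentum about the axis, and any external torque about the axis is negligible, so the system's angular momentum is conserved.
Added inertia Σmr² = (0.0531)(0.149)² + (0.548)(0.496)² + (0.326)(0.237)² = 0.1543 kg·m²; I_f = 1.270 + 0.1543 = 1.424 kg·m².
ω_f = I_p ω_i / I_f = (1.270)(0.762) / 1.424 = 0.6794 rad/s.
KE_i = ½(1.270)(0.7620 rad/s)² = 0.3687 J; KE_f = ½(1.424)(0.6794)² = 0.3288 J.

energy lost ≈ 0.0399 J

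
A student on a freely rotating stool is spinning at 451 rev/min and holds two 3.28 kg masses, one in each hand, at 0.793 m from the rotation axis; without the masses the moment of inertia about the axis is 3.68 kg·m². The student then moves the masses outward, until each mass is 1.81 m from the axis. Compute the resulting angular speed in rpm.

Angular momentum about the spin axis is conserved since the torque about it is zero.
I₁ = 3.68 + 2(3.28)(0.793)² = 7.805 kg·m²; I₂ = 3.68 + 2(3.28)(1.81)² = 25.17 kg·m².
ω₂ = I₁ω₁ / I₂ = (7.805)(451 rpm) / (25.17) = 139.8 rpm.

ω₂ ≈ 140 rpm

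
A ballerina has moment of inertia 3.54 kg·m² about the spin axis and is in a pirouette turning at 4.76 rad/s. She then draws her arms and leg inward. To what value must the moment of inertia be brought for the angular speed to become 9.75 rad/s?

With no external torque about the axis, L is conserved: I₁ω₁ = I₂ω₂.
I₂ = I₁ω₁ / ω₂ = (3.54)(4.76) / (9.75) = 1.728 kg·m².

I₂ ≈ 1.73 kg·m²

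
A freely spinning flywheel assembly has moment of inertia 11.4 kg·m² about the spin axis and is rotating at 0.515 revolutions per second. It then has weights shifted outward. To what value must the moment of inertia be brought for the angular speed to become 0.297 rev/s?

I₂ ≈ 19.8 kg·m²

Angular momentum about the spin axis is conserved since the torque about it is zero.
I₂ = I₁ω₁ / ω₂ = (11.4)(0.515) / (0.297) = 19.77 kg·m².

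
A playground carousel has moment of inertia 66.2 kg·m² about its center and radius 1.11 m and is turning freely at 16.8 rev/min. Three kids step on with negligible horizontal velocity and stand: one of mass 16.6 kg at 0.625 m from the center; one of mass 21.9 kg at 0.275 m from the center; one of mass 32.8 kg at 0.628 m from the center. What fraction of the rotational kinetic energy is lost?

The added mass arrives with no angular momentum about the center, and any external torque about the center is negligible, so the system's angular momentum is conserved.
Added inertia Σmr² = (16.6)(0.625)² + (21.9)(0.275)² + (32.8)(0.628)² = 21.08 kg·m²; I_f = 66.20 + 21.08 = 87.28 kg·m².
ω_f = I_p ω_i / I_f = (66.20)(16.8) / 87.28 = 12.74 rpm.
KE_i = ½(66.20)(1.759 rad/s)² = 102.4 J; KE_f = ½(87.28)(1.334)² = 77.71 J.
Fraction lost = 0.2415.

fraction ≈ 0.241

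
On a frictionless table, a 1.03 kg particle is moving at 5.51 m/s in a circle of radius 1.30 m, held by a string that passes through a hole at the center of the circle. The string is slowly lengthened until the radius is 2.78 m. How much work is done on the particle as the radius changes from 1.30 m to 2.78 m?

Central (radial) force ⇒ zero torque about the center ⇒ m v r is constant.
v₂ = v₁ r₁ / r₂ = (5.51)(1.30) / (2.78) = 2.577 m/s.
W = ΔKE = ½m(v₂² − v₁²) = -12.22 J.

W ≈ -12.2 J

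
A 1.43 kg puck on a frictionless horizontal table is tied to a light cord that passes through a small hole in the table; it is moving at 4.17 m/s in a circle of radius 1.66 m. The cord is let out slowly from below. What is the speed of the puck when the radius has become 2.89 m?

The only horizontal force on the mass is along the cord (radial), so it exerts no torque about the hole and angular momentum m v r is conserved.
v₂ = v₁ r₁ / r₂ = (4.17)(1.66) / (2.89) = 2.395 m/s.

v₂ ≈ 2.40 m/s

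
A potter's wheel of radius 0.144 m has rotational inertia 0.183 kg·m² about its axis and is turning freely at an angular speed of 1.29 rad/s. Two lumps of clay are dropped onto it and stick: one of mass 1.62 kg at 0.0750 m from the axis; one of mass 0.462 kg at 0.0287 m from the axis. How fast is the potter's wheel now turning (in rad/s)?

The added mass arrives with no angular momentum about the axis, and any external torque about the axis is negligible, so the system's angular momentum is conserved.
Added inertia Σmr² = (1.62)(0.0750)² + (0.462)(0.0287)² = 0.009493 kg·m²; I_f = 0.1830 + 0.009493 = 0.1925 kg·m².
ω_f = I_p ω_i / I_f = (0.1830)(1.29) / 0.1925 = 1.226 rad/s.

ω_f ≈ 1.23 rad/s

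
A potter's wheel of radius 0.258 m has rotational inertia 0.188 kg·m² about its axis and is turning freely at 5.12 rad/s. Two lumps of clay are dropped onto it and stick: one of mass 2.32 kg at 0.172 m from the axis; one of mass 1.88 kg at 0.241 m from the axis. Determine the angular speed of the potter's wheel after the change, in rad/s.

ω_f ≈ 2.63 rad/s

No external torque acts about the axis; L_before = L_after.
Added inertia Σmr² = (2.32)(0.172)² + (1.88)(0.241)² = 0.1778 kg·m²; I_f = 0.1880 + 0.1778 = 0.3658 kg·m².
ω_f = I_p ω_i / I_f = (0.1880)(5.12) / 0.3658 = 2.631 rad/s.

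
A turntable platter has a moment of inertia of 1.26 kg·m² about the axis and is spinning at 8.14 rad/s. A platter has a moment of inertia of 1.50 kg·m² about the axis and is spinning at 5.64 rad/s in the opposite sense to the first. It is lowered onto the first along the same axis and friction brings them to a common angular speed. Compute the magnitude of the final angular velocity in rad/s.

|ω_f| ≈ 0.651 rad/s

No external torque acts about the common axis, so total angular momentum is conserved.
Taking A's sense as positive: L = (1.260)(8.14) − (1.500)(5.64) = 1.796 kg·m²·rad/s.
Combined I = 1.260 + 1.500 = 2.760 kg·m².
ω_f = L / I = 1.796 / 2.760 = 0.6509 rad/s.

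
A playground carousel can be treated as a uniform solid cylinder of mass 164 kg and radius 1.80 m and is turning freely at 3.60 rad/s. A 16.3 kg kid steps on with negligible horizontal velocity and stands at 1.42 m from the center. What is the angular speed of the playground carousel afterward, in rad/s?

ω_f ≈ 3.20 rad/s

The added mass arrives with no angular momentum about the center, and any external torque about the center is negligible, so the system's angular momentum is conserved.
I_p = ½(164)(1.80)² = 265.7 kg·m².
Added inertia Σmr² = (16.3)(1.42)² = 32.87 kg·m²; I_f = 265.7 + 32.87 = 298.5 kg·m².
ω_f = I_p ω_i / I_f = (265.7)(3.60) / 298.5 = 3.204 rad/s.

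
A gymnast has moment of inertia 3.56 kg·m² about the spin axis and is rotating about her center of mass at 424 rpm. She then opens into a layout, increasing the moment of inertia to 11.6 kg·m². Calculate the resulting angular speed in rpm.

ω₂ ≈ 130 rpm

No external torque acts about the spin axis, so angular momentum is conserved.
ω₂ = I₁ω₁ / I₂ = (3.560)(424 rpm) / (11.60) = 130.1 rpm.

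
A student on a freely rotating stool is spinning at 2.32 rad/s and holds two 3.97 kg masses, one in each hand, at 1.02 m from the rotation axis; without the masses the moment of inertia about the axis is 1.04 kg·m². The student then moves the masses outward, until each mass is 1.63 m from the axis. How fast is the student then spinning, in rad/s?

ω₂ ≈ 0.975 rad/s

With no external torque about the axis, L is conserved: I₁ω₁ = I₂ω₂.
I₁ = 1.04 + 2(3.97)(1.02)² = 9.301 kg·m²; I₂ = 1.04 + 2(3.97)(1.63)² = 22.14 kg·m².
ω₂ = I₁ω₁ / I₂ = (9.301)(2.32 rad/s) / (22.14) = 0.9748 rad/s.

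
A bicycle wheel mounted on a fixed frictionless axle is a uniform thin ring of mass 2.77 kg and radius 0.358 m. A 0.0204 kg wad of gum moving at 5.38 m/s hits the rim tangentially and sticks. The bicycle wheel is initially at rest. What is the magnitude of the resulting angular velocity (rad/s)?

About the axle the impulsive forces during the collision are internal, so angular momentum about that axis is conserved.
I_p = (2.77)(0.358)² = 0.3550 kg·m². Taking the sense of the wad of gum's angular momentum as positive, L_{wad} = m v R = (0.0204)(5.38)(0.358) = 0.03929 kg·m²/s.
L_i = 0 + 0.03929 = 0.03929 kg·m²/s.
After sticking, I_f = I_p + m R² = 0.3550 + (0.0204)(0.358)² = 0.3576 kg·m².
ω_f = L_i / I_f = 0.03929 / 0.3576 = 0.1099 rad/s.

|ω_f| ≈ 0.110 rad/s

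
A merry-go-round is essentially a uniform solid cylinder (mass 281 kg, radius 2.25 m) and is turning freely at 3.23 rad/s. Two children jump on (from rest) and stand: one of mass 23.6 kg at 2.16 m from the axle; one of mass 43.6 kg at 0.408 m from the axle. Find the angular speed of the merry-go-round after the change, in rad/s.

ω_f ≈ 2.77 rad/s

The added mass arrives with no angular momentum about the axle, and any external torque about the axle is negligible, so the system's angular momentum is conserved.
I_p = ½(281)(2.25)² = 711.3 kg·m².
Added inertia Σmr² = (23.6)(2.16)² + (43.6)(0.408)² = 117.4 kg·m²; I_f = 711.3 + 117.4 = 828.6 kg·m².
ω_f = I_p ω_i / I_f = (711.3)(3.23) / 828.6 = 2.773 rad/s.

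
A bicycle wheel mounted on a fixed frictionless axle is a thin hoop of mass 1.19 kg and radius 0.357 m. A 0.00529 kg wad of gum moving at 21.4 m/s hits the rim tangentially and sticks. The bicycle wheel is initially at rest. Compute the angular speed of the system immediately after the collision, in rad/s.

|ω_f| ≈ 0.265 rad/s

About the axle the impulsive forces during the collision are internal, so angular momentum about that axis is conserved.
I_p = (1.19)(0.357)² = 0.1517 kg·m². Taking the sense of the wad of gum's angular momentum as positive, L_{wad} = m v R = (0.00529)(21.4)(0.357) = 0.04041 kg·m²/s.
L_i = 0 + 0.04041 = 0.04041 kg·m²/s.
After sticking, I_f = I_p + m R² = 0.1517 + (0.00529)(0.357)² = 0.1523 kg·m².
ω_f = L_i / I_f = 0.04041 / 0.1523 = 0.2653 rad/s.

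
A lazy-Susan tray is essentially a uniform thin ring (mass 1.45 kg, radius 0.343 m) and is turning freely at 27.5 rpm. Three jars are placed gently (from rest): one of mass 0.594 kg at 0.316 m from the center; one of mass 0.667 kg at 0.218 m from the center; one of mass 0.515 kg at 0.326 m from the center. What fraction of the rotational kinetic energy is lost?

The added mass arrives with no angular momentum about the center, and any external torque about the center is negligible, so the system's angular momentum is conserved.
I_p = (1.45)(0.343)² = 0.1706 kg·m².
Added inertia Σmr² = (0.594)(0.316)² + (0.667)(0.218)² + (0.515)(0.326)² = 0.1457 kg·m²; I_f = 0.1706 + 0.1457 = 0.3163 kg·m².
ω_f = I_p ω_i / I_f = (0.1706)(27.5) / 0.3163 = 14.83 rpm.
KE_i = ½(0.1706)(2.880 rad/s)² = 0.7074 J; KE_f = ½(0.3163)(1.553)² = 0.3815 J.
Fraction lost = 0.4607.

fraction ≈ 0.461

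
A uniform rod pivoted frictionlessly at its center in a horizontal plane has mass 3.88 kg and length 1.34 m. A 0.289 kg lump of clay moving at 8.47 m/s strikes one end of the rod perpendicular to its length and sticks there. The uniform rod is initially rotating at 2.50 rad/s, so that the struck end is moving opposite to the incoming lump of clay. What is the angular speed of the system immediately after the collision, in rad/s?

|ω_f| ≈ 0.266 rad/s

About the pivot the impulsive forces during the collision are internal, so angular momentum about that axis is conserved.
I_p = (1/12)(3.88)(1.34)² = 0.5806 kg·m². Taking the sense of the lump of clay's angular momentum as positive, L_{lump} = m v R = (0.289)(8.47)(1.34/2) = 1.640 kg·m²/s.
L_i = −I_p ω_p + m v R = −(0.5806)(2.50) + 1.640 = 0.1886 kg·m²/s.
After sticking, I_f = I_p + m R² = 0.5806 + (0.289)(1.34/2)² = 0.7103 kg·m².
ω_f = L_i / I_f = 0.1886 / 0.7103 = 0.2655 rad/s.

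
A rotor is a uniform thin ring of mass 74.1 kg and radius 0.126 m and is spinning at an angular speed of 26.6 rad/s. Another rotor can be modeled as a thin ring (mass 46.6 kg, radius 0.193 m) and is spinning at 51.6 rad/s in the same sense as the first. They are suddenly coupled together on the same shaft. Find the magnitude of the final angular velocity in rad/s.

|ω_f| ≈ 41.5 rad/s

No external torque acts about the common axis, so total angular momentum is conserved.
Moments of inertia: I_A = (74.1)(0.126)² = 1.176 kg·m²; I_B = (46.6)(0.193)² = 1.736 kg·m².
Taking A's sense as positive: L = (1.176)(26.6) + (1.736)(51.6) = 120.9 kg·m²·rad/s.
Combined I = 1.176 + 1.736 = 2.912 kg·m².
ω_f = L / I = 120.9 / 2.912 = 41.50 rad/s.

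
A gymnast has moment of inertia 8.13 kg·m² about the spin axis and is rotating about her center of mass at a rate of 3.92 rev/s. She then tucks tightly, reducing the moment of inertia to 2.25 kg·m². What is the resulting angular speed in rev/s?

ω₂ ≈ 14.2 rev/s

No external torque acts about the spin axis, so angular momentum is conserved.
ω₂ = I₁ω₁ / I₂ = (8.130)(3.92 rev/s) / (2.250) = 14.16 rev/s.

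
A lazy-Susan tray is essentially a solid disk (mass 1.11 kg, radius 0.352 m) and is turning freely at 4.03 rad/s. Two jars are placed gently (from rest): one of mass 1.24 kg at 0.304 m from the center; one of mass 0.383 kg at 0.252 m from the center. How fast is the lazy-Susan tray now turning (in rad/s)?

ω_f ≈ 1.33 rad/s

The added mass arrives with no angular momentum about the center, and any external torque about the center is negligible, so the system's angular momentum is conserved.
I_p = ½(1.11)(0.352)² = 0.06877 kg·m².
Added inertia Σmr² = (1.24)(0.304)² + (0.383)(0.252)² = 0.1389 kg·m²; I_f = 0.06877 + 0.1389 = 0.2077 kg·m².
ω_f = I_p ω_i / I_f = (0.06877)(4.03) / 0.2077 = 1.334 rad/s.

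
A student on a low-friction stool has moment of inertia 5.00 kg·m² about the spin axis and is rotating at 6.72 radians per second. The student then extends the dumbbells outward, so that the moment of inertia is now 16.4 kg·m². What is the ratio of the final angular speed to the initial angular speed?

ω₂/ω₁ ≈ 0.305

Angular momentum about the spin axis is conserved since the torque about it is zero.
ω₂/ω₁ = I₁/I₂ = 5.000 / 16.40 = 0.3049.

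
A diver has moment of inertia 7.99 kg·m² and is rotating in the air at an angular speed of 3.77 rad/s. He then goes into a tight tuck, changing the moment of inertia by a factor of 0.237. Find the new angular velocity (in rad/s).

No external torque acts about the spin axis, so angular momentum is conserved.
I₂ = 0.237 × 7.99 = 1.894 kg·m².
ω₂ = I₁ω₁ / I₂ = (7.990)(3.77 rad/s) / (1.894) = 15.91 rad/s.

ω₂ ≈ 15.9 rad/s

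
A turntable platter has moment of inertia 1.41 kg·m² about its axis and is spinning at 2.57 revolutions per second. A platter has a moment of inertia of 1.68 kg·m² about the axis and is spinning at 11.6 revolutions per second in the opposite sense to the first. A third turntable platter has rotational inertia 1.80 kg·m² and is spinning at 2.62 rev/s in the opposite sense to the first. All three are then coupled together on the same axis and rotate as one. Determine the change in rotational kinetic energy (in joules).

ΔKE ≈ -3180 J

No external torque acts about the common axis, so total angular momentum is conserved.
Taking A's sense as positive: L = (1.410)(2.57) − (1.680)(11.6) − (1.800)(2.62) = -20.58 kg·m²·rev/s.
Combined I = 1.410 + 1.680 + 1.800 = 4.890 kg·m².
ω_f = L / I = -20.58 / 4.890 = -4.209 rev/s.
KE_i = ½ΣIω² = 4890 J; KE_f = ½(4.890)(26.44)² = 1710 J.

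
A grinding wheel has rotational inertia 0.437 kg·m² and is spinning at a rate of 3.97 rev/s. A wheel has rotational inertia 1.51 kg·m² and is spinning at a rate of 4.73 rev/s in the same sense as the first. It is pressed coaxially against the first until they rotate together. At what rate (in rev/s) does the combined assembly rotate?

The coupling torques are internal; angular momentum about the shared axis is conserved.
Taking A's sense as positive: L = (0.4370)(3.97) + (1.510)(4.73) = 8.877 kg·m²·rev/s.
Combined I = 0.4370 + 1.510 = 1.947 kg·m².
ω_f = L / I = 8.877 / 1.947 = 4.559 rev/s.

|ω_f| ≈ 4.56 rev/s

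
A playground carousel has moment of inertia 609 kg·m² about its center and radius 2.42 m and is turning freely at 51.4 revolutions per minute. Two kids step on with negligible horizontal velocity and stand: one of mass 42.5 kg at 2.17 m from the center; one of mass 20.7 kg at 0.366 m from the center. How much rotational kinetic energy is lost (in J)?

energy lost ≈ 2200 J

No external torque acts about the center; L_before = L_after.
Added inertia Σmr² = (42.5)(2.17)² + (20.7)(0.366)² = 202.9 kg·m²; I_f = 609.0 + 202.9 = 811.9 kg·m².
ω_f = I_p ω_i / I_f = (609.0)(51.4) / 811.9 = 38.55 rpm.
KE_i = ½(609.0)(5.383 rad/s)² = 8822 J; KE_f = ½(811.9)(4.037)² = 6617 J.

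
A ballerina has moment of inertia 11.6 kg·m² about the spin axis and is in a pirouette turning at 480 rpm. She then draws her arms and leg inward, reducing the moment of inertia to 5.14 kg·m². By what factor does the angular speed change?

ω₂/ω₁ ≈ 2.26

With no external torque about the axis, L is conserved: I₁ω₁ = I₂ω₂.
ω₂/ω₁ = I₁/I₂ = 11.60 / 5.140 = 2.257.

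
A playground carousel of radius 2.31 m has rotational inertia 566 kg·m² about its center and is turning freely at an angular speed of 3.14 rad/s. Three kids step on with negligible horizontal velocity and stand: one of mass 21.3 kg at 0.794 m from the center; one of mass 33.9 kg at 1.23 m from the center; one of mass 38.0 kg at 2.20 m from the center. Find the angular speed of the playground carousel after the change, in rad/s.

ω_f ≈ 2.18 rad/s

The added mass arrives with no angular momentum about the center, and any external torque about the center is negligible, so the system's angular momentum is conserved.
Added inertia Σmr² = (21.3)(0.794)² + (33.9)(1.23)² + (38.0)(2.20)² = 248.6 kg·m²; I_f = 566.0 + 248.6 = 814.6 kg·m².
ω_f = I_p ω_i / I_f = (566.0)(3.14) / 814.6 = 2.182 rad/s.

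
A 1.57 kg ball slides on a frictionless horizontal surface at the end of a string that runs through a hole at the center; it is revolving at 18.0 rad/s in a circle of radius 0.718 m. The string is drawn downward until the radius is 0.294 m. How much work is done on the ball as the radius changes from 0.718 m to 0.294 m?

No torque about the axis ⇒ m r₁² ω₁ = m r₂² ω₂.
ω₂ = ω₁ (r₁/r₂)² = (18.0)(0.718/0.294)² = 107.4 rad/s.
W = ΔKE = ½m(v₂² − v₁²) = 650.9 J.

W ≈ 651 J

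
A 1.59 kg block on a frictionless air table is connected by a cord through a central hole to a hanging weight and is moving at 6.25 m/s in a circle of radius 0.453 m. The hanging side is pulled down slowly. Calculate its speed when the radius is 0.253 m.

Central (radial) force ⇒ zero torque about the center ⇒ m v r is constant.
v₂ = v₁ r₁ / r₂ = (6.25)(0.453) / (0.253) = 11.19 m/s.

v₂ ≈ 11.2 m/s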